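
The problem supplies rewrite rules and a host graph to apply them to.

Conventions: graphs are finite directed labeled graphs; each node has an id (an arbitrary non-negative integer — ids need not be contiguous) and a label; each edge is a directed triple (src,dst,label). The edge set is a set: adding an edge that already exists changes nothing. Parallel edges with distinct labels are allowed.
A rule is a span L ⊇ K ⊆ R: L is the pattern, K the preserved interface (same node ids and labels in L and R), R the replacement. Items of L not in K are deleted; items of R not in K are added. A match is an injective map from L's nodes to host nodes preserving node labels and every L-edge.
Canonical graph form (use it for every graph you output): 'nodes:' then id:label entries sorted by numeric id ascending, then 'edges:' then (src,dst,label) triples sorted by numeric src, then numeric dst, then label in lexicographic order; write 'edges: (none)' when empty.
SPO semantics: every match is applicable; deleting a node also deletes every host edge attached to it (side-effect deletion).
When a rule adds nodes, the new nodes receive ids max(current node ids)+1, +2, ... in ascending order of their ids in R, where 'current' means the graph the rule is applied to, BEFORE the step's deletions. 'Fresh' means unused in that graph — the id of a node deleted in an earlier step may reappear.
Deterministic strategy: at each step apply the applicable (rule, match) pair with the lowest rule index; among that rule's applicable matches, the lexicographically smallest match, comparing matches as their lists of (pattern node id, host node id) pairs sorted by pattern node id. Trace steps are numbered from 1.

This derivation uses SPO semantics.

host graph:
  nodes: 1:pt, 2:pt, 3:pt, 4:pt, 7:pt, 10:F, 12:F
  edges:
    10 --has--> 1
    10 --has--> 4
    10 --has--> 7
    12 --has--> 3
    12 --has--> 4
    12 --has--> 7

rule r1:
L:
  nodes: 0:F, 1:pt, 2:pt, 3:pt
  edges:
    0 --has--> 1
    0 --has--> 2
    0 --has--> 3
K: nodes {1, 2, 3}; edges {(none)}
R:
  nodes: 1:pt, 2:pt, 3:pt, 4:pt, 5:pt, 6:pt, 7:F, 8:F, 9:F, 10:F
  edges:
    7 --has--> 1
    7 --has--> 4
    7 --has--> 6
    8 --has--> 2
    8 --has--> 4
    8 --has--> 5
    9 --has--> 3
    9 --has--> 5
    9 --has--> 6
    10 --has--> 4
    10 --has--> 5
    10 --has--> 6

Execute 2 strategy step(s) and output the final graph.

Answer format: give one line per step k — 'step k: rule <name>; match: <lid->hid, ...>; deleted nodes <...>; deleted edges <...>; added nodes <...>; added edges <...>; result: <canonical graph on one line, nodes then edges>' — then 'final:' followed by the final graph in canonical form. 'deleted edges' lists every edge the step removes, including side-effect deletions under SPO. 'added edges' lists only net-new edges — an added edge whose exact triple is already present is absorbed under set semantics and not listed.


step 1: rule r1; match: 0->10, 1->1, 2->4, 3->7; deleted nodes 10; deleted edges (10,1,has); (10,4,has); (10,7,has); added nodes 13, 14, 15, 16, 17, 18, 19; added edges (16,1,has); (16,13,has); (16,15,has); (17,4,has); (17,13,has); (17,14,has); (18,7,has); (18,14,has); (18,15,has); (19,13,has); (19,14,has); (19,15,has); result: nodes: 1:pt, 2:pt, 3:pt, 4:pt, 7:pt, 12:F, 13:pt, 14:pt, 15:pt, 16:F, 17:F, 18:F, 19:F edges: (12,3,has); (12,4,has); (12,7,has); (16,1,has); (16,13,has); (16,15,has); (17,4,has); (17,13,has); (17,14,has); (18,7,has); (18,14,has); (18,15,has); (19,13,has); (19,14,has); (19,15,has)
step 2: rule r1; match: 0->12, 1->3, 2->4, 3->7; deleted nodes 12; deleted edges (12,3,has); (12,4,has); (12,7,has); added nodes 20, 21, 22, 23, 24, 25, 26; added edges (23,3,has); (23,20,has); (23,22,has); (24,4,has); (24,20,has); (24,21,has); (25,7,has); (25,21,has); (25,22,has); (26,20,has); (26,21,has); (26,22,has); result: nodes: 1:pt, 2:pt, 3:pt, 4:pt, 7:pt, 13:pt, 14:pt, 15:pt, 16:F, 17:F, 18:F, 19:F, 20:pt, 21:pt, 22:pt, 23:F, 24:F, 25:F, 26:F edges: (16,1,has); (16,13,has); (16,15,has); (17,4,has); (17,13,has); (17,14,has); (18,7,has); (18,14,has); (18,15,has); (19,13,has); (19,14,has); (19,15,has); (23,3,has); (23,20,has); (23,22,has); (24,4,has); (24,20,has); (24,21,has); (25,7,has); (25,21,has); (25,22,has); (26,20,has); (26,21,has); (26,22,has)
final:
nodes: 1:pt, 2:pt, 3:pt, 4:pt, 7:pt, 13:pt, 14:pt, 15:pt, 16:F, 17:F, 18:F, 19:F, 20:pt, 21:pt, 22:pt, 23:F, 24:F, 25:F, 26:F
edges: (16,1,has); (16,13,has); (16,15,has); (17,4,has); (17,13,has); (17,14,has); (18,7,has); (18,14,has); (18,15,has); (19,13,has); (19,14,has); (19,15,has); (23,3,has); (23,20,has); (23,22,has); (24,4,has); (24,20,has); (24,21,has); (25,7,has); (25,21,has); (25,22,has); (26,20,has); (26,21,has); (26,22,has)


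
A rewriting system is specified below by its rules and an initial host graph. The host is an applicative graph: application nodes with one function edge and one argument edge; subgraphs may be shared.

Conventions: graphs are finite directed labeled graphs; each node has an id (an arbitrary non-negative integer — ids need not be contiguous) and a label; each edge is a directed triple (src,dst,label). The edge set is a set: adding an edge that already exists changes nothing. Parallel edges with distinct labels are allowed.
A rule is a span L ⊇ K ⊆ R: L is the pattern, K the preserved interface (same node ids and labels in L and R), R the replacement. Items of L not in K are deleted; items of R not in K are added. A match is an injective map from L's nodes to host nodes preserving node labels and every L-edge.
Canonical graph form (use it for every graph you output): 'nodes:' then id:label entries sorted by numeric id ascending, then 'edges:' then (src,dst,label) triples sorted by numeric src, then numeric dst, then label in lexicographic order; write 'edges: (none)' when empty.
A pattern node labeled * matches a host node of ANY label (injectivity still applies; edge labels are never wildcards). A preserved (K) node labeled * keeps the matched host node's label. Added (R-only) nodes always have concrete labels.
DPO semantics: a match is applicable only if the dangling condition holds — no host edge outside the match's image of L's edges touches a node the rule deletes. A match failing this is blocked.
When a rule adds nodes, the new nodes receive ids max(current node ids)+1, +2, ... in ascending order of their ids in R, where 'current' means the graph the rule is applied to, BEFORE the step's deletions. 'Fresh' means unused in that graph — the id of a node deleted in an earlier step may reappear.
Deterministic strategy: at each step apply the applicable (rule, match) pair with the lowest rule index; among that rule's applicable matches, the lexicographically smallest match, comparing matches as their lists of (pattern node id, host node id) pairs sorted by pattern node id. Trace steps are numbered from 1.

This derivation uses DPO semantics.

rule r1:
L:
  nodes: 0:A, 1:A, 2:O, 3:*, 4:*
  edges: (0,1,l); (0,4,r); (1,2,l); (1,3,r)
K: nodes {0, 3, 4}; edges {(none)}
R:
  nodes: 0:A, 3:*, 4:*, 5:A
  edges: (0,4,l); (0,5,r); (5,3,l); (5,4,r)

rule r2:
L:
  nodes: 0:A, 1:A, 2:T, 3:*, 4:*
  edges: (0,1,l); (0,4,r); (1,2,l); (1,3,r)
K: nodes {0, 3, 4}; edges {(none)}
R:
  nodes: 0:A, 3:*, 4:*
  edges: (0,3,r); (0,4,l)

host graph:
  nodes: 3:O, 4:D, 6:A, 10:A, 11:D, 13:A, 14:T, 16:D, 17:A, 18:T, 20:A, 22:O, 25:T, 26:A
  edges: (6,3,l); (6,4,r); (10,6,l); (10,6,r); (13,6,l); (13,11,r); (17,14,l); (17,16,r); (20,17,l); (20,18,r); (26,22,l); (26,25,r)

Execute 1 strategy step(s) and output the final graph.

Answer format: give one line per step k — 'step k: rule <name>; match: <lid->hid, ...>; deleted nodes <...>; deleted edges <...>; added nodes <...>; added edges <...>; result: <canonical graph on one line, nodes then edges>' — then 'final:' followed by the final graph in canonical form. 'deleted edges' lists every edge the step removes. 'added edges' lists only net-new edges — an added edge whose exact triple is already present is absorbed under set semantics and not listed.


step 1: rule r2; match: 0->20, 1->17, 2->14, 3->16, 4->18; deleted nodes 14, 17; deleted edges (17,14,l); (17,16,r); (20,17,l); (20,18,r); added nodes (none); added edges (20,16,r); (20,18,l); result: nodes: 3:O, 4:D, 6:A, 10:A, 11:D, 13:A, 16:D, 18:T, 20:A, 22:O, 25:T, 26:A edges: (6,3,l); (6,4,r); (10,6,l); (10,6,r); (13,6,l); (13,11,r); (20,16,r); (20,18,l); (26,22,l); (26,25,r)
final:
nodes: 3:O, 4:D, 6:A, 10:A, 11:D, 13:A, 16:D, 18:T, 20:A, 22:O, 25:T, 26:A
edges: (6,3,l); (6,4,r); (10,6,l); (10,6,r); (13,6,l); (13,11,r); (20,16,r); (20,18,l); (26,22,l); (26,25,r)


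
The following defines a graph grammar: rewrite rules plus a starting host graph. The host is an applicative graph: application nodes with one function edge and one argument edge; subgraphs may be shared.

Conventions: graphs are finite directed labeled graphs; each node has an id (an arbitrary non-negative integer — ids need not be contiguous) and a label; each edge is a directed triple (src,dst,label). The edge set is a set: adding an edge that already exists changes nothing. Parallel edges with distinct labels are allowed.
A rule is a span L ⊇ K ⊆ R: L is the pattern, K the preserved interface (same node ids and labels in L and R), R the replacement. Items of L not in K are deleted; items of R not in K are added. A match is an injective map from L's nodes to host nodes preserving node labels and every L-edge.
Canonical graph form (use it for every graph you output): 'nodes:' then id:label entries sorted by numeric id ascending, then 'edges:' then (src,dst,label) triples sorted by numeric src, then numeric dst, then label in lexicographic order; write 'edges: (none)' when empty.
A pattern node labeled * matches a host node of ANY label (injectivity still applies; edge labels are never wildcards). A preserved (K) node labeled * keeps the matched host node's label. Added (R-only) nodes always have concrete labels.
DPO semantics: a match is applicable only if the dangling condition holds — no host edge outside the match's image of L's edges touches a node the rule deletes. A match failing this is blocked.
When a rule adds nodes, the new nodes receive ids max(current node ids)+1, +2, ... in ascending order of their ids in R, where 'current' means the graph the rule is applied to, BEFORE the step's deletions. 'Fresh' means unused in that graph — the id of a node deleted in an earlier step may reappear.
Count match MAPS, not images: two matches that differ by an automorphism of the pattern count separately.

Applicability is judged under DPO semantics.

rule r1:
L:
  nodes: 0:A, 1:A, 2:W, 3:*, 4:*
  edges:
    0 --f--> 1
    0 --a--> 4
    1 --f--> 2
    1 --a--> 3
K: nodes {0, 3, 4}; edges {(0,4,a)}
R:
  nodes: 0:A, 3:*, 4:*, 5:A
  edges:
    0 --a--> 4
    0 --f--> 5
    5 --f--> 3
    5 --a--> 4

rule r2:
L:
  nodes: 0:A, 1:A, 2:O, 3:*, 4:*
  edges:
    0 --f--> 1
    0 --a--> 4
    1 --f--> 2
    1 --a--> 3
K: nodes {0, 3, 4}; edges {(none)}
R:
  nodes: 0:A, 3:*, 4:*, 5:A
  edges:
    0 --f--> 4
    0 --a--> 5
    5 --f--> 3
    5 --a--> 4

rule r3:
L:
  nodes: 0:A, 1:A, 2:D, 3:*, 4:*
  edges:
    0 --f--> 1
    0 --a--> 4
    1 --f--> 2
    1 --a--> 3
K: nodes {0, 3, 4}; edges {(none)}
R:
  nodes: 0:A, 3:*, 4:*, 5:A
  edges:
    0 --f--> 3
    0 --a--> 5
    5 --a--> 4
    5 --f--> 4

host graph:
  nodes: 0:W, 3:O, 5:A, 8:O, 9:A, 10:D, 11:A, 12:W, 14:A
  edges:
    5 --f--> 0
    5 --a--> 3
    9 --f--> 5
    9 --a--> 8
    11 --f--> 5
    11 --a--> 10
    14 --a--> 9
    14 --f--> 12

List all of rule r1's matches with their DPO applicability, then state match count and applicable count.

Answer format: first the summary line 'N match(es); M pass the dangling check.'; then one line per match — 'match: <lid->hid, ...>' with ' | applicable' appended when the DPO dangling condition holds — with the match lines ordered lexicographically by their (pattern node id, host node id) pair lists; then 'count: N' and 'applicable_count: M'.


2 match(es); 0 pass the dangling check.
match: 0->9, 1->5, 2->0, 3->3, 4->8
match: 0->11, 1->5, 2->0, 3->3, 4->10
count: 2
applicable_count: 0


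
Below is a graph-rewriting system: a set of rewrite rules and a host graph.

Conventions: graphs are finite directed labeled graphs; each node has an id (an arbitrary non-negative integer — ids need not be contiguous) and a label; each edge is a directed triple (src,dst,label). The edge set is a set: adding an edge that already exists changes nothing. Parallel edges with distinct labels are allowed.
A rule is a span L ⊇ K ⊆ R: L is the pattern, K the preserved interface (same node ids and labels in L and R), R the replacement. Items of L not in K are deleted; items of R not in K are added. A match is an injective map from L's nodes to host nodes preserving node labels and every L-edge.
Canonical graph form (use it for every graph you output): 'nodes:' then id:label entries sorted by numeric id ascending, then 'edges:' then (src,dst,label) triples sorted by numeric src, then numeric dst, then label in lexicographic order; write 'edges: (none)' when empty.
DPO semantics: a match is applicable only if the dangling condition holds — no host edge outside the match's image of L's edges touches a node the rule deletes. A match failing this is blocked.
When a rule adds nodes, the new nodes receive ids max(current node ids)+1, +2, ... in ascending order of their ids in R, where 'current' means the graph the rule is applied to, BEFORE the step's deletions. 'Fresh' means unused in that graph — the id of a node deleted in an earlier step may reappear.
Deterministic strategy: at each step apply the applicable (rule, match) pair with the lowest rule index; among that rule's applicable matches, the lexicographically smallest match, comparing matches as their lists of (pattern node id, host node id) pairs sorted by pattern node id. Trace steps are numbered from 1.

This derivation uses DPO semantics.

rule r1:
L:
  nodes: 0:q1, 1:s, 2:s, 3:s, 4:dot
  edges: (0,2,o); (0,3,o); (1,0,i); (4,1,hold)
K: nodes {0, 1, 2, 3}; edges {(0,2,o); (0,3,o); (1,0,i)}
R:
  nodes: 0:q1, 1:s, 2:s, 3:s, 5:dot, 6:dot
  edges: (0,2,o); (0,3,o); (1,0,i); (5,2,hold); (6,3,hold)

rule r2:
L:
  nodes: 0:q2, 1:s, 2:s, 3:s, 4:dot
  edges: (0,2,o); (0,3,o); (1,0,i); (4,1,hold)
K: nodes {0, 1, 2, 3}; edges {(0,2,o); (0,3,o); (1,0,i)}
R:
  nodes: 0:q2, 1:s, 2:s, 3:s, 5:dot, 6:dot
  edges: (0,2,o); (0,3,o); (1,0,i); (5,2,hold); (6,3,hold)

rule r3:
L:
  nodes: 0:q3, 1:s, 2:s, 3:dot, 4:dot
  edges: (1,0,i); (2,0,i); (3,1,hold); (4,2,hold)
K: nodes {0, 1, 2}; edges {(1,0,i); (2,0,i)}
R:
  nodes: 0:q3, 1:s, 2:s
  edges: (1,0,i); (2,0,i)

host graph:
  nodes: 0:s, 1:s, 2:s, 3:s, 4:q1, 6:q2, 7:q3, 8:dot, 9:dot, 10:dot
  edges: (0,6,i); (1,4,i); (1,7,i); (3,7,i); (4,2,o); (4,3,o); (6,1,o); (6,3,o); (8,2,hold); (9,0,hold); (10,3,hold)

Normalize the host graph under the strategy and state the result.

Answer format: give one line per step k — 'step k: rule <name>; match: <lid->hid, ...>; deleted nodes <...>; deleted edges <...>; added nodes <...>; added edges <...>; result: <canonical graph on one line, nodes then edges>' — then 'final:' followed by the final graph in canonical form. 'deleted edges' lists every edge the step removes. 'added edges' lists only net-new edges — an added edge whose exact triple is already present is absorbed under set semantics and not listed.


step 1: rule r2; match: 0->6, 1->0, 2->1, 3->3, 4->9; deleted nodes 9; deleted edges (9,0,hold); added nodes 11, 12; added edges (11,1,hold); (12,3,hold); result: nodes: 0:s, 1:s, 2:s, 3:s, 4:q1, 6:q2, 7:q3, 8:dot, 10:dot, 11:dot, 12:dot edges: (0,6,i); (1,4,i); (1,7,i); (3,7,i); (4,2,o); (4,3,o); (6,1,o); (6,3,o); (8,2,hold); (10,3,hold); (11,1,hold); (12,3,hold)
step 2: rule r1; match: 0->4, 1->1, 2->2, 3->3, 4->11; deleted nodes 11; deleted edges (11,1,hold); added nodes 13, 14; added edges (13,2,hold); (14,3,hold); result: nodes: 0:s, 1:s, 2:s, 3:s, 4:q1, 6:q2, 7:q3, 8:dot, 10:dot, 12:dot, 13:dot, 14:dot edges: (0,6,i); (1,4,i); (1,7,i); (3,7,i); (4,2,o); (4,3,o); (6,1,o); (6,3,o); (8,2,hold); (10,3,hold); (12,3,hold); (13,2,hold); (14,3,hold)
final:
nodes: 0:s, 1:s, 2:s, 3:s, 4:q1, 6:q2, 7:q3, 8:dot, 10:dot, 12:dot, 13:dot, 14:dot
edges: (0,6,i); (1,4,i); (1,7,i); (3,7,i); (4,2,o); (4,3,o); (6,1,o); (6,3,o); (8,2,hold); (10,3,hold); (12,3,hold); (13,2,hold); (14,3,hold)


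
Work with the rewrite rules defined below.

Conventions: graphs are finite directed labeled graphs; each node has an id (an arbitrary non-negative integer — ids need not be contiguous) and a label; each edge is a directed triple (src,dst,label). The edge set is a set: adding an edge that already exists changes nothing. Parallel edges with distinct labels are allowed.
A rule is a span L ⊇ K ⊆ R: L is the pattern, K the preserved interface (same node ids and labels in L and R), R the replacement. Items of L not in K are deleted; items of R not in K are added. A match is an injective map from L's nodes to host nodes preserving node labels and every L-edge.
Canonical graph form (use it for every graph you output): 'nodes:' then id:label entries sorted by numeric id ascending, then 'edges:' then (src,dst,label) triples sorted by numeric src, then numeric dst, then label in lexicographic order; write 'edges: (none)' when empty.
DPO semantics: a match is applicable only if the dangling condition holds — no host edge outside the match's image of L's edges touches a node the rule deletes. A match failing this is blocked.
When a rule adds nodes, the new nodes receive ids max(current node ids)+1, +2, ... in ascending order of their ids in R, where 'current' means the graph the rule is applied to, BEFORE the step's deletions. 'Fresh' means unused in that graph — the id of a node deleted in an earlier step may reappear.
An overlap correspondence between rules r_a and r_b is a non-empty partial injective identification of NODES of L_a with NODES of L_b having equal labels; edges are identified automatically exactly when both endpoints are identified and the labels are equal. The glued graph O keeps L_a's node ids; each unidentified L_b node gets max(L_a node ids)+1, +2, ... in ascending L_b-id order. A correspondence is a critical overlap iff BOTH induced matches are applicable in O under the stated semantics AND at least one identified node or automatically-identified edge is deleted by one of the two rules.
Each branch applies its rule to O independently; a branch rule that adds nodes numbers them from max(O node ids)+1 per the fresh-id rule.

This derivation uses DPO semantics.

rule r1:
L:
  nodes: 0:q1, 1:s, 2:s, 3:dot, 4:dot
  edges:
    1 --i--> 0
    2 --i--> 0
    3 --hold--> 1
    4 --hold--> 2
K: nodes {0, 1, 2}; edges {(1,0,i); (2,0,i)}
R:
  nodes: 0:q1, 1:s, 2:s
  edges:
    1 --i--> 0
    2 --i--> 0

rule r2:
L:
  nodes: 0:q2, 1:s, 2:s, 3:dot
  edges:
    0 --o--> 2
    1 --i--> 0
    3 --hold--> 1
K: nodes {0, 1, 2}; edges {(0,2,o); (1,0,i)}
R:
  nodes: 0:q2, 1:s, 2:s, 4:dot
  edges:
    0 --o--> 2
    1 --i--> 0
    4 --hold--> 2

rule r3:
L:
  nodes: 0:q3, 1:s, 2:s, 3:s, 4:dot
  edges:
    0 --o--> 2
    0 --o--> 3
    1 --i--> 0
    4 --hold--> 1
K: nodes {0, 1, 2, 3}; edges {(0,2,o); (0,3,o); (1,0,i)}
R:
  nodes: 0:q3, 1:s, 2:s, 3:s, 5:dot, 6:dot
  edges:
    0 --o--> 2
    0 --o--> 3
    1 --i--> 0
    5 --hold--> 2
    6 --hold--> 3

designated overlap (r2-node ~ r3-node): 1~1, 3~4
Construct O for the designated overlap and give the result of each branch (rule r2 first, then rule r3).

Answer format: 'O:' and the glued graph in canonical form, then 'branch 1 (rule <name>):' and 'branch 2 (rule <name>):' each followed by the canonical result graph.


O:
nodes: 0:q2, 1:s, 2:s, 3:dot, 4:q3, 5:s, 6:s
edges: (0,2,o); (1,0,i); (1,4,i); (3,1,hold); (4,5,o); (4,6,o)
branch 1 (rule r2):
nodes: 0:q2, 1:s, 2:s, 4:q3, 5:s, 6:s, 7:dot
edges: (0,2,o); (1,0,i); (1,4,i); (4,5,o); (4,6,o); (7,2,hold)
branch 2 (rule r3):
nodes: 0:q2, 1:s, 2:s, 4:q3, 5:s, 6:s, 7:dot, 8:dot
edges: (0,2,o); (1,0,i); (1,4,i); (4,5,o); (4,6,o); (7,5,hold); (8,6,hold)


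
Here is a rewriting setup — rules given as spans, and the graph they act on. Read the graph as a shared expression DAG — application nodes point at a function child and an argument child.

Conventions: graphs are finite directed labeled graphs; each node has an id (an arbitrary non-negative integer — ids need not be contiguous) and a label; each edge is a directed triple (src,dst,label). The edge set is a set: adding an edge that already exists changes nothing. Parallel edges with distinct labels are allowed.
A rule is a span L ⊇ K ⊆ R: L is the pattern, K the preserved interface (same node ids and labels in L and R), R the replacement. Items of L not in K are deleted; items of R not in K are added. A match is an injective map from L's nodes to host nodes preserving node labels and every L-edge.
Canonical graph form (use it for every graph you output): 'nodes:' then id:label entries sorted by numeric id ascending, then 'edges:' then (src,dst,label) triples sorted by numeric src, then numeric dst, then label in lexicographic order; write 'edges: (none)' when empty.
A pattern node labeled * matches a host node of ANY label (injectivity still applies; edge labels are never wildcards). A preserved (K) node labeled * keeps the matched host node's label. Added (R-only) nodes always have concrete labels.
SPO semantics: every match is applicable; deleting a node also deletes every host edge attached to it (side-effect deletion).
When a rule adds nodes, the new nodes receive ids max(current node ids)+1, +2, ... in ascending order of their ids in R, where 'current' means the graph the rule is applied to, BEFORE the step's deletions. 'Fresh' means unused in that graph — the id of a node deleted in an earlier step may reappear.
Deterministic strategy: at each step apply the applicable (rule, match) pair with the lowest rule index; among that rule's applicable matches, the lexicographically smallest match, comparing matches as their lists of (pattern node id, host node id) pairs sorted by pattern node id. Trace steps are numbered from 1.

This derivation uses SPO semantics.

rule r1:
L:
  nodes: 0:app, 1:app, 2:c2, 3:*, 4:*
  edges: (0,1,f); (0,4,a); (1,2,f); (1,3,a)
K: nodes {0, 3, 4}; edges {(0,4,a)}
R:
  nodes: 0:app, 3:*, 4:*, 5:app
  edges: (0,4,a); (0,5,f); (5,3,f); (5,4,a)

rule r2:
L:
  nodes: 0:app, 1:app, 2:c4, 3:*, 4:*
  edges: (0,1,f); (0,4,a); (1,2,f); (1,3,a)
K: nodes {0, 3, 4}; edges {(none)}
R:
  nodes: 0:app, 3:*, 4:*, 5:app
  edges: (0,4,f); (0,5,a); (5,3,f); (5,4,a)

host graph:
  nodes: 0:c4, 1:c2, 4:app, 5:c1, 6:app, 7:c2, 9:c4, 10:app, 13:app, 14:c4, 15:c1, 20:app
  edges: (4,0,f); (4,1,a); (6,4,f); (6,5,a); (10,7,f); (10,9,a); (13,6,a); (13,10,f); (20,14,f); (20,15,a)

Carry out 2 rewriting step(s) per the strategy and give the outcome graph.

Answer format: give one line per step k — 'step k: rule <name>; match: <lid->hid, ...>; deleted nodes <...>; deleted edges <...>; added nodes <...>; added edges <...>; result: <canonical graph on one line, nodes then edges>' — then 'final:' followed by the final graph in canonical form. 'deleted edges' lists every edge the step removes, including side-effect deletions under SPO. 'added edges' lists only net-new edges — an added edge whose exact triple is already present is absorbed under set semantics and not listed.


step 1: rule r1; match: 0->13, 1->10, 2->7, 3->9, 4->6; deleted nodes 7, 10; deleted edges (10,7,f); (10,9,a); (13,10,f); added nodes 21; added edges (13,21,f); (21,6,a); (21,9,f); result: nodes: 0:c4, 1:c2, 4:app, 5:c1, 6:app, 9:c4, 13:app, 14:c4, 15:c1, 20:app, 21:app edges: (4,0,f); (4,1,a); (6,4,f); (6,5,a); (13,6,a); (13,21,f); (20,14,f); (20,15,a); (21,6,a); (21,9,f)
step 2: rule r2; match: 0->6, 1->4, 2->0, 3->1, 4->5; deleted nodes 0, 4; deleted edges (4,0,f); (4,1,a); (6,4,f); (6,5,a); added nodes 22; added edges (6,5,f); (6,22,a); (22,1,f); (22,5,a); result: nodes: 1:c2, 5:c1, 6:app, 9:c4, 13:app, 14:c4, 15:c1, 20:app, 21:app, 22:app edges: (6,5,f); (6,22,a); (13,6,a); (13,21,f); (20,14,f); (20,15,a); (21,6,a); (21,9,f); (22,1,f); (22,5,a)
final:
nodes: 1:c2, 5:c1, 6:app, 9:c4, 13:app, 14:c4, 15:c1, 20:app, 21:app, 22:app
edges: (6,5,f); (6,22,a); (13,6,a); (13,21,f); (20,14,f); (20,15,a); (21,6,a); (21,9,f); (22,1,f); (22,5,a)


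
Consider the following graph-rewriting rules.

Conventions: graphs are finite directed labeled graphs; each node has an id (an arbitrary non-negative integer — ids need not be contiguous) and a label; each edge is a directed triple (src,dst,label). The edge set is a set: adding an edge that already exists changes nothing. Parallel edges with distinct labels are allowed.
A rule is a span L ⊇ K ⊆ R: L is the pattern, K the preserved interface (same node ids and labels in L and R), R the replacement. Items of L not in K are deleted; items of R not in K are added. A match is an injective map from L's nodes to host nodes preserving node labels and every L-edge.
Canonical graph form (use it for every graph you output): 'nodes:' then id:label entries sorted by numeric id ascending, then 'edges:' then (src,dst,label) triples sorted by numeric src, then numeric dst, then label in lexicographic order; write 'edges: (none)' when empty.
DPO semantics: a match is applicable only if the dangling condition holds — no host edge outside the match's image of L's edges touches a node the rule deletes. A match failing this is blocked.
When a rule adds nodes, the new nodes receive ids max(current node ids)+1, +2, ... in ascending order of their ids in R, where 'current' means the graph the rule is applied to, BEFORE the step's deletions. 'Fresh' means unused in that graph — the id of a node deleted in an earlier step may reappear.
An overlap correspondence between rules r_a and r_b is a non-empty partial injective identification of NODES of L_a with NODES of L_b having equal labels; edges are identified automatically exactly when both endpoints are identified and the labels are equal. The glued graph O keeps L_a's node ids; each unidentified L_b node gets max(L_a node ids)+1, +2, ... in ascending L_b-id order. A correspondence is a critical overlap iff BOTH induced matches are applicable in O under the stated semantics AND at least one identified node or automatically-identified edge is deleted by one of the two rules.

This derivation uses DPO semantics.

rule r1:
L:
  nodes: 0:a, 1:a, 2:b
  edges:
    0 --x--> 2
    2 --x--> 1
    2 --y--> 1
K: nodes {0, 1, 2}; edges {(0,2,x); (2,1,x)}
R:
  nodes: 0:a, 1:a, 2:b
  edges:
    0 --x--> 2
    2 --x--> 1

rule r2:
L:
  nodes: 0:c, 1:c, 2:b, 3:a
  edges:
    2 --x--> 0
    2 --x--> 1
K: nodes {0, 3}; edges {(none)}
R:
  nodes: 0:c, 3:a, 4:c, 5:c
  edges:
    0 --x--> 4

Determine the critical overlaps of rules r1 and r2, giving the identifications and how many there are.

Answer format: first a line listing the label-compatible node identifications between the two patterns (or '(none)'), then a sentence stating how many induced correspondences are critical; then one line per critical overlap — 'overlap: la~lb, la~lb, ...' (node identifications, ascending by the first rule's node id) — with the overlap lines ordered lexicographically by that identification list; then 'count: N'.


label-compatible node identifications between L(r1) and L(r2): 0~3, 1~3, 2~2
0 of the induced correspondences are critical overlaps of r1 and r2.
count: 0


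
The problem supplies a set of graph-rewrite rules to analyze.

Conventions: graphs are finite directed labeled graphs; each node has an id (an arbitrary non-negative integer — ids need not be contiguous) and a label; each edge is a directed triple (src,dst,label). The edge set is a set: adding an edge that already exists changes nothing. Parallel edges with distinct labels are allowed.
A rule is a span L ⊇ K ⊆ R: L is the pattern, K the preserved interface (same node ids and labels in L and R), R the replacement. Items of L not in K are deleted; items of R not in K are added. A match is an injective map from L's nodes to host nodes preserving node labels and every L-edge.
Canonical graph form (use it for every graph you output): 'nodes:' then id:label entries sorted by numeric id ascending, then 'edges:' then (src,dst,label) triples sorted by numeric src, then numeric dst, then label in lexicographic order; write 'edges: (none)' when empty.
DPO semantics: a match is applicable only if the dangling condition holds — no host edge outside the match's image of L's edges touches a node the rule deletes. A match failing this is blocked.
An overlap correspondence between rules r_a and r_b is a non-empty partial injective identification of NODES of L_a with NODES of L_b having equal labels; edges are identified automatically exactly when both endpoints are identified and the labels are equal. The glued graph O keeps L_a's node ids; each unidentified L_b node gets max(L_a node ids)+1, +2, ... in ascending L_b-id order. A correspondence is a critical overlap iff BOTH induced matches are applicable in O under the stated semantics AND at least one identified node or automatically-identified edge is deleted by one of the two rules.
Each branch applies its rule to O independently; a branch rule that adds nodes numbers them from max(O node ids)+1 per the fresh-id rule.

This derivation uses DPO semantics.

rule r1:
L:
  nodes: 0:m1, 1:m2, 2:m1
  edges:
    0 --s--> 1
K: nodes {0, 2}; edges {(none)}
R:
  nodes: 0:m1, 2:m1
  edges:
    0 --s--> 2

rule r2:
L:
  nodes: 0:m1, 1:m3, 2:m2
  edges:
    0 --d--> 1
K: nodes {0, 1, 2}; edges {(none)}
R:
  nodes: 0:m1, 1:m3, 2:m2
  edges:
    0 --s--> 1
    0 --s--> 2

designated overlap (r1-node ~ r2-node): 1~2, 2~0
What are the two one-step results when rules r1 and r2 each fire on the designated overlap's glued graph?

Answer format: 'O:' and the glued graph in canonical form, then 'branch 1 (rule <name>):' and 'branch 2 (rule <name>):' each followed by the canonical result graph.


O:
nodes: 0:m1, 1:m2, 2:m1, 3:m3
edges: (0,1,s); (2,3,d)
branch 1 (rule r1):
nodes: 0:m1, 2:m1, 3:m3
edges: (0,2,s); (2,3,d)
branch 2 (rule r2):
nodes: 0:m1, 1:m2, 2:m1, 3:m3
edges: (0,1,s); (2,1,s); (2,3,s)


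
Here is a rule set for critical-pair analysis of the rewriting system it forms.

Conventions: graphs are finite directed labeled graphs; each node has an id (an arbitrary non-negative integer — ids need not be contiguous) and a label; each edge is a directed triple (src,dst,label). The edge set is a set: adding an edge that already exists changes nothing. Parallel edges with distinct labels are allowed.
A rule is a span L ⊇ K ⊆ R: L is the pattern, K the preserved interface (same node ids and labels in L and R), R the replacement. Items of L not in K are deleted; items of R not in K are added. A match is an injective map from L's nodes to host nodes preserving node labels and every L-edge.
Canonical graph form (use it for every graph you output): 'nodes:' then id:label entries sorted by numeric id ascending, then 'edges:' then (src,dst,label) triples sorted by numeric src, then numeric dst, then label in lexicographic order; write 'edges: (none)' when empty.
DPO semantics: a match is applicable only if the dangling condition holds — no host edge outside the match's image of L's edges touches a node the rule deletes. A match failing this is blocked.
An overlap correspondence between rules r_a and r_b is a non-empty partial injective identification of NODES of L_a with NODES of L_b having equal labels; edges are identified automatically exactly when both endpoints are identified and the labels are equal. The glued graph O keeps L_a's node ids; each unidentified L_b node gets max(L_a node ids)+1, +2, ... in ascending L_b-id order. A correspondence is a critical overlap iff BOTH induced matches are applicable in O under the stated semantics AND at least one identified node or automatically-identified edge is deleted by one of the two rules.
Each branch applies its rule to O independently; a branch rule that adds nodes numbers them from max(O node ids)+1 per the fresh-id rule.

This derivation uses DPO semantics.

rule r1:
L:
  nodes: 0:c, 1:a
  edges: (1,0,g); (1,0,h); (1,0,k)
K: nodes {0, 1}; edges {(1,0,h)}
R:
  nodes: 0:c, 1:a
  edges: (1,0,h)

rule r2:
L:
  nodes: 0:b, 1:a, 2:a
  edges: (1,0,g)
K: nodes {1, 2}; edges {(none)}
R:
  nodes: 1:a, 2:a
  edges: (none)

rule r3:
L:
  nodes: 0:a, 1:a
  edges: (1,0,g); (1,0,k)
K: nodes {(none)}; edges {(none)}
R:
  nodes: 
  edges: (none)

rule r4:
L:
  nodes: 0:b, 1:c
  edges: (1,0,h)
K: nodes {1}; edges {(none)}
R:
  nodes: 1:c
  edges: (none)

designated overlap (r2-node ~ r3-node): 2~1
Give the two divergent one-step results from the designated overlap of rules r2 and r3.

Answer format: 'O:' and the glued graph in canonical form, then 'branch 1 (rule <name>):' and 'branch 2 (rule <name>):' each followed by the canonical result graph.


O:
nodes: 0:b, 1:a, 2:a, 3:a
edges: (1,0,g); (2,3,g); (2,3,k)
branch 1 (rule r2):
nodes: 1:a, 2:a, 3:a
edges: (2,3,g); (2,3,k)
branch 2 (rule r3):
nodes: 0:b, 1:a
edges: (1,0,g)


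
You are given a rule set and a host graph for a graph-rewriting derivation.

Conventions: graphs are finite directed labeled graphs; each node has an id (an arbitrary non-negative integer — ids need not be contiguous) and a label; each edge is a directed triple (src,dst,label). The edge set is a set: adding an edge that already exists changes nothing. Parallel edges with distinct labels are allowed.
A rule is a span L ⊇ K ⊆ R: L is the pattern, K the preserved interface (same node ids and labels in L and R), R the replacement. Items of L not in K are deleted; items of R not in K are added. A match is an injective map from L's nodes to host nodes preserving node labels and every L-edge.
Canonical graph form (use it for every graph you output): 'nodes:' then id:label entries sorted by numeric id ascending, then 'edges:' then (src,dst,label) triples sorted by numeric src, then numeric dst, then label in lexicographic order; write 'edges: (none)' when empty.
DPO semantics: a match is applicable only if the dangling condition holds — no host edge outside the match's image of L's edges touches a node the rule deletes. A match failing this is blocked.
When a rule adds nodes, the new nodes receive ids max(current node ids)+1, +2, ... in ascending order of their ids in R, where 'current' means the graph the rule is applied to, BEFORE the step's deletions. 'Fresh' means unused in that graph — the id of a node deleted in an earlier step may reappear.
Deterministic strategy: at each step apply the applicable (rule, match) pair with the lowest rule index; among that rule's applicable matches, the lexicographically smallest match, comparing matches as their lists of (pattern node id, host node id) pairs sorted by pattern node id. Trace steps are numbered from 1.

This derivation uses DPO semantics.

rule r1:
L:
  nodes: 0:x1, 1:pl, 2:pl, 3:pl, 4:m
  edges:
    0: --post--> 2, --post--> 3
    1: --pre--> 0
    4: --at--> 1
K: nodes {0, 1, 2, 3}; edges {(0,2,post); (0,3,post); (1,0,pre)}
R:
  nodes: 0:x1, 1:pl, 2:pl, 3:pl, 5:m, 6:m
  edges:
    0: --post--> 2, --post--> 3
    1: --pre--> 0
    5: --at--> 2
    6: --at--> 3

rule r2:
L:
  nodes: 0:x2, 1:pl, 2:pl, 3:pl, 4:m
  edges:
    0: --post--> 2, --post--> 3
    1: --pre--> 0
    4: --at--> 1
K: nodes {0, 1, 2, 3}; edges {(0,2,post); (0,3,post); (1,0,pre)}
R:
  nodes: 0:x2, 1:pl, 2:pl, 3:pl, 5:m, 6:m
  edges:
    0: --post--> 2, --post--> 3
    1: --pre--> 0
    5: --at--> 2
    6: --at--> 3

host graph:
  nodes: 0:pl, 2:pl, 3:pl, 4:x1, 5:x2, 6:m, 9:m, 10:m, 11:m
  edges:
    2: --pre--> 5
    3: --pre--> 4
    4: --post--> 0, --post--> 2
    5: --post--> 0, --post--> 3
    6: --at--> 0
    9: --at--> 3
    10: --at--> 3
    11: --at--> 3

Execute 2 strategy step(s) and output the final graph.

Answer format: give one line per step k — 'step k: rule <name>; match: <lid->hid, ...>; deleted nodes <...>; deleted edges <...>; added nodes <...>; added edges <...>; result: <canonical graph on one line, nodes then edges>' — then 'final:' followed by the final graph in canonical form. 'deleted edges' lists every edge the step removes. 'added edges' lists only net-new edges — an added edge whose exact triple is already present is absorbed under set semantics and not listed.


step 1: rule r1; match: 0->4, 1->3, 2->0, 3->2, 4->9; deleted nodes 9; deleted edges (9,3,at); added nodes 12, 13; added edges (12,0,at); (13,2,at); result: nodes: 0:pl, 2:pl, 3:pl, 4:x1, 5:x2, 6:m, 10:m, 11:m, 12:m, 13:m edges: (2,5,pre); (3,4,pre); (4,0,post); (4,2,post); (5,0,post); (5,3,post); (6,0,at); (10,3,at); (11,3,at); (12,0,at); (13,2,at)
step 2: rule r1; match: 0->4, 1->3, 2->0, 3->2, 4->10; deleted nodes 10; deleted edges (10,3,at); added nodes 14, 15; added edges (14,0,at); (15,2,at); result: nodes: 0:pl, 2:pl, 3:pl, 4:x1, 5:x2, 6:m, 11:m, 12:m, 13:m, 14:m, 15:m edges: (2,5,pre); (3,4,pre); (4,0,post); (4,2,post); (5,0,post); (5,3,post); (6,0,at); (11,3,at); (12,0,at); (13,2,at); (14,0,at); (15,2,at)
final:
nodes: 0:pl, 2:pl, 3:pl, 4:x1, 5:x2, 6:m, 11:m, 12:m, 13:m, 14:m, 15:m
edges: (2,5,pre); (3,4,pre); (4,0,post); (4,2,post); (5,0,post); (5,3,post); (6,0,at); (11,3,at); (12,0,at); (13,2,at); (14,0,at); (15,2,at)


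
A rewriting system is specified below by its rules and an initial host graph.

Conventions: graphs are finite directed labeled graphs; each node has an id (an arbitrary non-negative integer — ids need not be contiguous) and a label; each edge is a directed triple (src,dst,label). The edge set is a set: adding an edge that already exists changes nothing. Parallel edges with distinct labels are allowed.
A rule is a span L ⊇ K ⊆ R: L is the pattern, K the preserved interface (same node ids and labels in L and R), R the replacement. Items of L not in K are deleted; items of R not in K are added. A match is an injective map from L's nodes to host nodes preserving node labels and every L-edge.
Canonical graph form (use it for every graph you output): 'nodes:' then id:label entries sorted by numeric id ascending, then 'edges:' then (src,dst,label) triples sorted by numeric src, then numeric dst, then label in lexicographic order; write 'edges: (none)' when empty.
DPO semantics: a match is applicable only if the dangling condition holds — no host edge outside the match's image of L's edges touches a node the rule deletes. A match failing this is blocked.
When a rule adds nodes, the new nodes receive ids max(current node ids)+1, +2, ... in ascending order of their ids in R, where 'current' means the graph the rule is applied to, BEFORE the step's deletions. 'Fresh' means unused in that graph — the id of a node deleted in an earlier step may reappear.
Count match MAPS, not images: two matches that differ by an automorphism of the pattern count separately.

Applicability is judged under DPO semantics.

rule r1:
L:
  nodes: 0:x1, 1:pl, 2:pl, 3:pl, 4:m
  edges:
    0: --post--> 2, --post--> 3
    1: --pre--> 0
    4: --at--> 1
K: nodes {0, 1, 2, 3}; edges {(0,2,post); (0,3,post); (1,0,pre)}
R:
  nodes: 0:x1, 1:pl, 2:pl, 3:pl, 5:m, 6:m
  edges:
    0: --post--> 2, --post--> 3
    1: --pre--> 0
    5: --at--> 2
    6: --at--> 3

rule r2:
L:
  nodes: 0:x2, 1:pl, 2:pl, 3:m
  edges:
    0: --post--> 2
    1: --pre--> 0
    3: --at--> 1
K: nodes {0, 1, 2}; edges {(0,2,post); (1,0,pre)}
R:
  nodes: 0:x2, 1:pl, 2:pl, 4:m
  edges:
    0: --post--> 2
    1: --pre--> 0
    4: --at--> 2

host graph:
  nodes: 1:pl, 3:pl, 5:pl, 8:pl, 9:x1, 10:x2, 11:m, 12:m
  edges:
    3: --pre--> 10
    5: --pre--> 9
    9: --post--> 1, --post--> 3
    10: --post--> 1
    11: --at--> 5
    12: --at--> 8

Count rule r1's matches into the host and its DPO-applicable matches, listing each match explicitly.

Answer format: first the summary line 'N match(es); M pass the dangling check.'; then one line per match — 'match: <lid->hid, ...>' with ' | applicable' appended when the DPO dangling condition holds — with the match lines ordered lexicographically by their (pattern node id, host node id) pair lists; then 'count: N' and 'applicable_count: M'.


2 match(es); 2 pass the dangling check.
match: 0->9, 1->5, 2->1, 3->3, 4->11 | applicable
match: 0->9, 1->5, 2->3, 3->1, 4->11 | applicable
count: 2
applicable_count: 2


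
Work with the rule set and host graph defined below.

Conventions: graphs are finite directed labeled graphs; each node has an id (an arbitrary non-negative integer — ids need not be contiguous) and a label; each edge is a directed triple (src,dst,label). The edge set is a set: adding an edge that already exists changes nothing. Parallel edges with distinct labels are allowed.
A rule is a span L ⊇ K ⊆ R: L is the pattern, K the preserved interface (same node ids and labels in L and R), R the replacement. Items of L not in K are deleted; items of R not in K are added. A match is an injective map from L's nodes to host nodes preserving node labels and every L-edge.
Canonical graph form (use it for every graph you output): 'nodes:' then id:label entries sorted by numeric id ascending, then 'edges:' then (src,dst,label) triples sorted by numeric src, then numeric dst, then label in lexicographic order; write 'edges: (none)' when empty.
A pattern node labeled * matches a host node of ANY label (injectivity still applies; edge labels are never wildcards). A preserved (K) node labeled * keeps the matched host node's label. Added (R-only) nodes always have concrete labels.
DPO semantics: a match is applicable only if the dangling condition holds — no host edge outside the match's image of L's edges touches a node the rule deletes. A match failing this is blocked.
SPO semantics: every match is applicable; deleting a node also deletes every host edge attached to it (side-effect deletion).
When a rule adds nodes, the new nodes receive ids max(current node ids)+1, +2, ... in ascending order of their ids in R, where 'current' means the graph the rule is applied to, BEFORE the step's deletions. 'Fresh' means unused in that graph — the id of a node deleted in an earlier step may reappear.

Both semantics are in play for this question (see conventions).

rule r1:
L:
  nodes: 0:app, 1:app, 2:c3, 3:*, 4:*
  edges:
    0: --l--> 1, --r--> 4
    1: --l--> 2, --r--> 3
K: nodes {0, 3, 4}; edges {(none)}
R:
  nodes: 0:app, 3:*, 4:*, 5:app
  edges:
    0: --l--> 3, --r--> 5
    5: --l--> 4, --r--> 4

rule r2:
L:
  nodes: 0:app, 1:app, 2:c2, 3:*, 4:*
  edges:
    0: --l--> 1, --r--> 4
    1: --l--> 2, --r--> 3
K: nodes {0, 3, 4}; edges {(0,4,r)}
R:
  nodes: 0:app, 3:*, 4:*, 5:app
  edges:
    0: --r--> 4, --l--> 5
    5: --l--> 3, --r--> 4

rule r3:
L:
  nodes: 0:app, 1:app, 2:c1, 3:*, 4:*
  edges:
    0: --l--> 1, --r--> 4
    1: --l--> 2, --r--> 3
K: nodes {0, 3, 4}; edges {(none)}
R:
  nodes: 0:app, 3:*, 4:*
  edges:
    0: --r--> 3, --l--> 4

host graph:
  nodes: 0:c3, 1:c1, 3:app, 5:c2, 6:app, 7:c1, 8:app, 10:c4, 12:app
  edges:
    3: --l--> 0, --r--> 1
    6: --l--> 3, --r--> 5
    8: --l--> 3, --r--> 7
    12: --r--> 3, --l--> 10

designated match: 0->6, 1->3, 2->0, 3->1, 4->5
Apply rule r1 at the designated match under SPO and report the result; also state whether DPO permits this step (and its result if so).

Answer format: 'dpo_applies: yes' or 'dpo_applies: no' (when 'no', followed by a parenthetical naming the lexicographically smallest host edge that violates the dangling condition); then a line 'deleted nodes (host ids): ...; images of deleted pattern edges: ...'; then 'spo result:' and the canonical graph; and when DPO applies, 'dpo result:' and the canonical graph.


dpo_applies: no
(the rule deletes node 3, which keeps host edge (8,3,l) outside the match image — the dangling condition fails, DPO blocks; SPO proceeds and side-deletes such edges)
deleted nodes (host ids): 0, 3; images of deleted pattern edges: (3,0,l); (3,1,r); (6,3,l); (6,5,r)
spo result:
nodes: 1:c1, 5:c2, 6:app, 7:c1, 8:app, 10:c4, 12:app, 13:app
edges: (6,1,l); (6,13,r); (8,7,r); (12,10,l); (13,5,l); (13,5,r)
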